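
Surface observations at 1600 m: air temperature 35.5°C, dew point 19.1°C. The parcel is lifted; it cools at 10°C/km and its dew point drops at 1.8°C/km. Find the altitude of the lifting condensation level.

T and T_d converge at 10 − 1.8 = 8.2°C per km
Height above start = (35.5 − 19.1) / 8.2 = 2 km
LCL altitude = 1600 m + 2000 m = 3600 m

3600 m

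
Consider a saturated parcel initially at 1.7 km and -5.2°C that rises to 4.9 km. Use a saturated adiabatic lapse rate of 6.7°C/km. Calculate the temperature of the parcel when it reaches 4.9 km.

From 1700 m to 4900 m (saturated adiabatic): cools by 6.7 × 3.2 = 21.44°C, giving -26.64°C.

-26.64°C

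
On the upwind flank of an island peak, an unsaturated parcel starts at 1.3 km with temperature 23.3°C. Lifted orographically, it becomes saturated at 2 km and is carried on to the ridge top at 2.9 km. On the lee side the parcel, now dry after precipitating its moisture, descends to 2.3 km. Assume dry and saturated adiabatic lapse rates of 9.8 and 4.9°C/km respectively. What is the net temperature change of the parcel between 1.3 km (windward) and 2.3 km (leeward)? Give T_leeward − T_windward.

-5.39°C

1300–2000 m, dry: Δz = 0.7 km ⇒ ΔT = -6.86°C; T = 16.44°C
2000–2900 m, saturated: Δz = 0.9 km ⇒ ΔT = -4.41°C; T = 12.03°C
2900–2300 m, dry descent: Δz = 0.6 km ⇒ ΔT = +5.88°C; T = 17.91°C
Net change vs windward start: 17.91 − 23.3 = -5.39°C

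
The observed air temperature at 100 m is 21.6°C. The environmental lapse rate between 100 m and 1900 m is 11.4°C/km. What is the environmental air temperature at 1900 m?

1.08°C

From 100 m to 1900 m (environmental): cools by 11.4 × 1.8 = 20.52°C, giving 1.08°C.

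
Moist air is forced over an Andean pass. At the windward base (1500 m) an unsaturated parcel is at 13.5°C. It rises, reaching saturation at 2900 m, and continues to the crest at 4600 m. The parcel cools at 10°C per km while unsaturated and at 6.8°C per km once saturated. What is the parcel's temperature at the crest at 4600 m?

From 1500 m to 2900 m (dry): cools by 10 × 1.4 = 14°C, giving -0.5°C.
From 2900 m to 4600 m (saturated): cools by 6.8 × 1.7 = 11.56°C, giving -12.06°C.

-12.06°C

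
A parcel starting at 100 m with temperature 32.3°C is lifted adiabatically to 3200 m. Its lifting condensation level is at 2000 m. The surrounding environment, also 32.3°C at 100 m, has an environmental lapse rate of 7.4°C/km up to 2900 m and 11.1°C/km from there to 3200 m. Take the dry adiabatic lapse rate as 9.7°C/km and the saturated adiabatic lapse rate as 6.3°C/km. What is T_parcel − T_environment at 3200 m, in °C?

Parcel:
  Dry to 2000 m: -9.7 × 1.9 km = -18.43°C, so T = 13.87°C.
  Saturated to 3200 m: -6.3 × 1.2 km = -7.56°C, so T = 6.31°C.
Environment:
  Environment, lower layer to 2900 m: -7.4 × 2.8 km = -20.72°C, so T = 11.58°C.
  Environment, upper layer to 3200 m: -11.1 × 0.3 km = -3.33°C, so T = 8.25°C.
T_parcel − T_env = 6.31 − 8.25 = -1.94°C

-1.94°C (parcel cooler than environment)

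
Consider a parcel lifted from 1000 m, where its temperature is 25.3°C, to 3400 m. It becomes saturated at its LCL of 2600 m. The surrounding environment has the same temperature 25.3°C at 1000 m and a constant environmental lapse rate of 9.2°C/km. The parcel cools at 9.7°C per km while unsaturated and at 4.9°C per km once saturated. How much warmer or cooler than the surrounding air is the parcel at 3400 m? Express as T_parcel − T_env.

+2.64°C (parcel warmer than environment)

Parcel:
  1000–2600 m, dry: Δz = 1.6 km ⇒ ΔT = -15.52°C; T = 9.78°C
  2600–3400 m, saturated: Δz = 0.8 km ⇒ ΔT = -3.92°C; T = 5.86°C
Environment:
  1000–3400 m, environment: Δz = 2.4 km ⇒ ΔT = -22.08°C; T = 3.22°C
T_parcel − T_env = 5.86 − 3.22 = +2.64°C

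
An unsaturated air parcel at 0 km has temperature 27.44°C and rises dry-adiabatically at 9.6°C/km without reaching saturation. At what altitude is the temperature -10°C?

Height above start = (27.44 − (-10)) / 9.6 = 3.9 km
Altitude = 0 m + 3900 m = 3900 m

3.9 km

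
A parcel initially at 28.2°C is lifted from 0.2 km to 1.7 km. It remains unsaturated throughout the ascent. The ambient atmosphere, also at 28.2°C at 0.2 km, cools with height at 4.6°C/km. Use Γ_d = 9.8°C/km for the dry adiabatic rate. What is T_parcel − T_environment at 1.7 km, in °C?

Parcel:
  From 200 m to 1700 m (dry): cools by 9.8 × 1.5 = 14.7°C, giving 13.5°C.
Environment:
  From 200 m to 1700 m (environment): cools by 4.6 × 1.5 = 6.9°C, giving 21.3°C.
T_parcel − T_env = 13.5 − 21.3 = -7.8°C

-7.8°C (parcel cooler than environment)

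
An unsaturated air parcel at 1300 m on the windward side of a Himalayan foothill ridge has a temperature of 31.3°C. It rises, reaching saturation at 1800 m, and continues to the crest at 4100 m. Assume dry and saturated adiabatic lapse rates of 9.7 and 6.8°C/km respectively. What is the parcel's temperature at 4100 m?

Dry to 1800 m: -9.7 × 0.5 km = -4.85°C, so T = 26.45°C.
Saturated to 4100 m: -6.8 × 2.3 km = -15.64°C, so T = 10.81°C.

10.81°C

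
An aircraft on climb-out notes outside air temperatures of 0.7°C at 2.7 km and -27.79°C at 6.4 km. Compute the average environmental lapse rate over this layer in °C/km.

Γ = −ΔT/Δz = (0.7 − (-27.79)) / (6400 − 2700) m
  = 28.49°C / 3.7 km = 7.7°C/km

7.7°C/km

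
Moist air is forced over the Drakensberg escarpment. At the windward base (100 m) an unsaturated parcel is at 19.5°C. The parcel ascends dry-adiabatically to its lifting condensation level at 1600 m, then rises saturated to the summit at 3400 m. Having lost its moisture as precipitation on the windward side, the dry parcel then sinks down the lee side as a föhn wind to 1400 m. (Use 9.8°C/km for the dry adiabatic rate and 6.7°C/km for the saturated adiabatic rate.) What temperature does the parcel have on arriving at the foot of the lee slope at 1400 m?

12.34°C

100 → 1600 m (dry, 9.8°C/km): ΔT = -9.8 × 1.5 = -14.7°C → T = 4.8°C
1600 → 3400 m (saturated, 6.7°C/km): ΔT = -6.7 × 1.8 = -12.06°C → T = -7.26°C
3400 → 1400 m (dry descent, 9.8°C/km): ΔT = +9.8 × 2 = +19.6°C → T = 12.34°C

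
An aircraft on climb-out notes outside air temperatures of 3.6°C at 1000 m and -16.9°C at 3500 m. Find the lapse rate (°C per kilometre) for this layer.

Γ = −ΔT/Δz = (3.6 − (-16.9)) / (3500 − 1000) m
  = 20.5°C / 2.5 km = 8.2°C/km

8.2°C/km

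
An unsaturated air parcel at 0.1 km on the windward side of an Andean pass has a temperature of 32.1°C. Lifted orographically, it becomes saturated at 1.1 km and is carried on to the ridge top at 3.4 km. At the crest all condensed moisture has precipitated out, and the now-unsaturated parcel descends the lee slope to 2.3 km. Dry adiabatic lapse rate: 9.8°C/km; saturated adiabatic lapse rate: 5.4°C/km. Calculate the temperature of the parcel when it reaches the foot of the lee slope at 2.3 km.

100 → 1100 m (dry, 9.8°C/km): ΔT = -9.8 × 1 = -9.8°C → T = 22.3°C
1100 → 3400 m (saturated, 5.4°C/km): ΔT = -5.4 × 2.3 = -12.42°C → T = 9.88°C
3400 → 2300 m (dry descent, 9.8°C/km): ΔT = +9.8 × 1.1 = +10.78°C → T = 20.66°C

20.66°C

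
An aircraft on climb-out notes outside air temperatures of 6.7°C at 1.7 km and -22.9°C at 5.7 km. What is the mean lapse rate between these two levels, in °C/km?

Γ = −ΔT/Δz = (6.7 − (-22.9)) / (5700 − 1700) m
  = 29.6°C / 4 km = 7.4°C/km

7.4°C/km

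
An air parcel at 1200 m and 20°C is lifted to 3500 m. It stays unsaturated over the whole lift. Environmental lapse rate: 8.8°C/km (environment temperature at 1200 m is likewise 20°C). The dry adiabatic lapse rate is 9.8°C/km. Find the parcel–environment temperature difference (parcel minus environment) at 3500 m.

-2.3°C (parcel cooler than environment)

Parcel:
  1200 → 3500 m (dry, 9.8°C/km): ΔT = -9.8 × 2.3 = -22.54°C → T = -2.54°C
Environment:
  1200 → 3500 m (environment, 8.8°C/km): ΔT = -8.8 × 2.3 = -20.24°C → T = -0.24°C
T_parcel − T_env = -2.54 − (-0.24) = -2.3°C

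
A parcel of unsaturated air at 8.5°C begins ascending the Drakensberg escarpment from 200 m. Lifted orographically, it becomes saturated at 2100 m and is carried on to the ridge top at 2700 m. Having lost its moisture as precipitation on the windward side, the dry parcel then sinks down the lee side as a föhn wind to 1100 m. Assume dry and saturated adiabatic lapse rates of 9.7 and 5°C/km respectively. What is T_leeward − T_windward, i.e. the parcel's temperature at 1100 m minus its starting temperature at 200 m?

-5.91°C

From 200 m to 2100 m (dry): cools by 9.7 × 1.9 = 18.43°C, giving -9.93°C.
From 2100 m to 2700 m (saturated): cools by 5 × 0.6 = 3°C, giving -12.93°C.
From 2700 m to 1100 m (dry descent): warms by 9.7 × 1.6 = 15.52°C, giving 2.59°C.
Net change vs windward start: 2.59 − 8.5 = -5.91°C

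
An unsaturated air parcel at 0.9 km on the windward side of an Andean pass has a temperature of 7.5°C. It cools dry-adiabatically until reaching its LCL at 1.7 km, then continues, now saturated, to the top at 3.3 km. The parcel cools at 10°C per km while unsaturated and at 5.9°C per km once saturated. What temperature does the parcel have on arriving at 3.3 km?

-9.94°C

Dry to 1700 m: -10 × 0.8 km = -8°C, so T = -0.5°C.
Saturated to 3300 m: -5.9 × 1.6 km = -9.44°C, so T = -9.94°C.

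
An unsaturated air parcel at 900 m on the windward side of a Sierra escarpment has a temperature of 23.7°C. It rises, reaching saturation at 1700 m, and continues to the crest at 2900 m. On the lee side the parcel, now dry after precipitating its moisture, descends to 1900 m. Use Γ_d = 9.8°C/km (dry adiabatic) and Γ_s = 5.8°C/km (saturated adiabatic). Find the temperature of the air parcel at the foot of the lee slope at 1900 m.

18.7°C

From 900 m to 1700 m (dry): cools by 9.8 × 0.8 = 7.84°C, giving 15.86°C.
From 1700 m to 2900 m (saturated): cools by 5.8 × 1.2 = 6.96°C, giving 8.9°C.
From 2900 m to 1900 m (dry descent): warms by 9.8 × 1 = 9.8°C, giving 18.7°C.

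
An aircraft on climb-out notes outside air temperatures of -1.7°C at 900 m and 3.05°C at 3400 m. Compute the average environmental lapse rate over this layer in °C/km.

-1.9°C/km

Γ = −ΔT/Δz = (-1.7 − 3.05) / (3400 − 900) m
  = -4.75°C / 2.5 km = -1.9°C/km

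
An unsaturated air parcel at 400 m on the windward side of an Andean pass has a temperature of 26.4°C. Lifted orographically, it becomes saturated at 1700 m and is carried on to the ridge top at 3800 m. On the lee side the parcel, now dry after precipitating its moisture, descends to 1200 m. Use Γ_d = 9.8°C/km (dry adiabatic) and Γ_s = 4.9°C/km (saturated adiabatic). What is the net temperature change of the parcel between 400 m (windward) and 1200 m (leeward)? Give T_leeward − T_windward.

+2.45°C

400–1700 m, dry: Δz = 1.3 km ⇒ ΔT = -12.74°C; T = 13.66°C
1700–3800 m, saturated: Δz = 2.1 km ⇒ ΔT = -10.29°C; T = 3.37°C
3800–1200 m, dry descent: Δz = 2.6 km ⇒ ΔT = +25.48°C; T = 28.85°C
Net change vs windward start: 28.85 − 26.4 = +2.45°C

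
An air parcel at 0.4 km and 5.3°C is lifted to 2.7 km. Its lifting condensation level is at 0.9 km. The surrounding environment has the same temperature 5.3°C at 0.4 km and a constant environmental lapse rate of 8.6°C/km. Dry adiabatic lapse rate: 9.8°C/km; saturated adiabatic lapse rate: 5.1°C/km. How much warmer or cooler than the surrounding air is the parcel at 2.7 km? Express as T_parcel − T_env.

+5.7°C (parcel warmer than environment)

Parcel:
  From 400 m to 900 m (dry): cools by 9.8 × 0.5 = 4.9°C, giving 0.4°C.
  From 900 m to 2700 m (saturated): cools by 5.1 × 1.8 = 9.18°C, giving -8.78°C.
Environment:
  From 400 m to 2700 m (environment): cools by 8.6 × 2.3 = 19.78°C, giving -14.48°C.
T_parcel − T_env = -8.78 − (-14.48) = +5.7°C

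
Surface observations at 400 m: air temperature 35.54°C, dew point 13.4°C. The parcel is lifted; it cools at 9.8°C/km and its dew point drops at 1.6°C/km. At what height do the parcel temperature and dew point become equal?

T and T_d converge at 9.8 − 1.6 = 8.2°C per km
Height above start = (35.54 − 13.4) / 8.2 = 2.7 km
LCL altitude = 400 m + 2700 m = 3100 m

3100 m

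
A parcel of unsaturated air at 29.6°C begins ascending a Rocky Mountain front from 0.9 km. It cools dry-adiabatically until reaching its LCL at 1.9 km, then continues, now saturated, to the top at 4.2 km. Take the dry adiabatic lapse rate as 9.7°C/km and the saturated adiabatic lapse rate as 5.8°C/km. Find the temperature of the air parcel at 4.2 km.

900–1900 m, dry: Δz = 1 km ⇒ ΔT = -9.7°C; T = 19.9°C
1900–4200 m, saturated: Δz = 2.3 km ⇒ ΔT = -13.34°C; T = 6.56°C

6.56°C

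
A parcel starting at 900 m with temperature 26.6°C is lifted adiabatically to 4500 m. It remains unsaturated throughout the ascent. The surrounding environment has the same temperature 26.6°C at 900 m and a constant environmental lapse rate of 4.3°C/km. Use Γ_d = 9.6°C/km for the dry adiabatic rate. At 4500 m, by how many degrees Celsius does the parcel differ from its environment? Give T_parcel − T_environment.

-19.08°C (parcel cooler than environment)

Parcel:
  900–4500 m, dry: Δz = 3.6 km ⇒ ΔT = -34.56°C; T = -7.96°C
Environment:
  900–4500 m, environment: Δz = 3.6 km ⇒ ΔT = -15.48°C; T = 11.12°C
T_parcel − T_env = -7.96 − 11.12 = -19.08°C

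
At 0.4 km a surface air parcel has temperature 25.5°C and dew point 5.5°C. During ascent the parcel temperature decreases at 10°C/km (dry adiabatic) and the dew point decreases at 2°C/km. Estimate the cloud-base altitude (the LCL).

T and T_d converge at 10 − 2 = 8°C per km
Height above start = (25.5 − 5.5) / 8 = 2.5 km
LCL altitude = 400 m + 2500 m = 2900 m

2.9 km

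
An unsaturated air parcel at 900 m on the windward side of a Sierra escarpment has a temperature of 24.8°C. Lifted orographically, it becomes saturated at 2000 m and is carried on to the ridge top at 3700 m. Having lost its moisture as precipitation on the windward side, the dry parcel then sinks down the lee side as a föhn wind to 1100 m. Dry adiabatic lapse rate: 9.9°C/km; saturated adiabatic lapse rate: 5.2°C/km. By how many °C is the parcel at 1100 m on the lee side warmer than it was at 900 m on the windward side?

+6.01°C

Dry to 2000 m: -9.9 × 1.1 km = -10.89°C, so T = 13.91°C.
Saturated to 3700 m: -5.2 × 1.7 km = -8.84°C, so T = 5.07°C.
Dry descent to 1100 m: +9.9 × 2.6 km = +25.74°C, so T = 30.81°C.
Net change vs windward start: 30.81 − 24.8 = +6.01°C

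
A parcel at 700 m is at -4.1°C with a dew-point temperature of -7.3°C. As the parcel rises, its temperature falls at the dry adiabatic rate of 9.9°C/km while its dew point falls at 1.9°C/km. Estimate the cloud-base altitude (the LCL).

T and T_d converge at 9.9 − 1.9 = 8°C per km
Height above start = (-4.1 − (-7.3)) / 8 = 0.4 km
LCL altitude = 700 m + 400 m = 1100 m

1100 m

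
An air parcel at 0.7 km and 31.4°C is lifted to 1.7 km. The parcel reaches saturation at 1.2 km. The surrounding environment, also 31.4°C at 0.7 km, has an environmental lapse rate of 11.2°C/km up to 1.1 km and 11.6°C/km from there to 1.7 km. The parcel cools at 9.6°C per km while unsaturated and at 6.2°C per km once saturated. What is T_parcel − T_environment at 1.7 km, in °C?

+3.54°C (parcel warmer than environment)

Parcel:
  From 700 m to 1200 m (dry): cools by 9.6 × 0.5 = 4.8°C, giving 26.6°C.
  From 1200 m to 1700 m (saturated): cools by 6.2 × 0.5 = 3.1°C, giving 23.5°C.
Environment:
  From 700 m to 1100 m (environment, lower layer): cools by 11.2 × 0.4 = 4.48°C, giving 26.92°C.
  From 1100 m to 1700 m (environment, upper layer): cools by 11.6 × 0.6 = 6.96°C, giving 19.96°C.
T_parcel − T_env = 23.5 − 19.96 = +3.54°C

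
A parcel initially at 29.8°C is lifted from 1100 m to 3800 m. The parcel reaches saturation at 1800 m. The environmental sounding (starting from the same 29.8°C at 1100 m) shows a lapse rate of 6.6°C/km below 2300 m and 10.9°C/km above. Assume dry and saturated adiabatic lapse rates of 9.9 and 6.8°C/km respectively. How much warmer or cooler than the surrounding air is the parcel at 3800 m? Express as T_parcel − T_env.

Parcel:
  1100–1800 m, dry: Δz = 0.7 km ⇒ ΔT = -6.93°C; T = 22.87°C
  1800–3800 m, saturated: Δz = 2 km ⇒ ΔT = -13.6°C; T = 9.27°C
Environment:
  1100–2300 m, environment, lower layer: Δz = 1.2 km ⇒ ΔT = -7.92°C; T = 21.88°C
  2300–3800 m, environment, upper layer: Δz = 1.5 km ⇒ ΔT = -16.35°C; T = 5.53°C
T_parcel − T_env = 9.27 − 5.53 = +3.74°C

+3.74°C (parcel warmer than environment)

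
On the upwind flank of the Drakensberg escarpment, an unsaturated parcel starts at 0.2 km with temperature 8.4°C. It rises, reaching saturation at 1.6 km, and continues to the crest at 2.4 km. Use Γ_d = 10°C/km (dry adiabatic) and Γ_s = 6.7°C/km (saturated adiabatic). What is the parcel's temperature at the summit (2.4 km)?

200–1600 m, dry: Δz = 1.4 km ⇒ ΔT = -14°C; T = -5.6°C
1600–2400 m, saturated: Δz = 0.8 km ⇒ ΔT = -5.36°C; T = -10.96°C

-10.96°C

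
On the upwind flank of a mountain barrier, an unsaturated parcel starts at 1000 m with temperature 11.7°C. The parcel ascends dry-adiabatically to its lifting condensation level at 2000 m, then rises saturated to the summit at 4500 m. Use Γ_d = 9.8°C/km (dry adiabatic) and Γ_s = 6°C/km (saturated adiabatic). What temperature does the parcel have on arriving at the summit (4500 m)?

1000 → 2000 m (dry, 9.8°C/km): ΔT = -9.8 × 1 = -9.8°C → T = 1.9°C
2000 → 4500 m (saturated, 6°C/km): ΔT = -6 × 2.5 = -15°C → T = -13.1°C

-13.1°C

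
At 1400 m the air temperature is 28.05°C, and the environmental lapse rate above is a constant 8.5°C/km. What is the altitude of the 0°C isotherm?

Height above start = (28.05 − 0) / 8.5 = 3.3 km
Altitude = 1400 m + 3300 m = 4700 m

4700 m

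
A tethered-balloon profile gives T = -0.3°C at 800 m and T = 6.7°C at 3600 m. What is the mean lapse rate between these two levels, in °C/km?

Γ = −ΔT/Δz = (-0.3 − 6.7) / (3600 − 800) m
  = -7°C / 2.8 km = -2.5°C/km

-2.5°C/km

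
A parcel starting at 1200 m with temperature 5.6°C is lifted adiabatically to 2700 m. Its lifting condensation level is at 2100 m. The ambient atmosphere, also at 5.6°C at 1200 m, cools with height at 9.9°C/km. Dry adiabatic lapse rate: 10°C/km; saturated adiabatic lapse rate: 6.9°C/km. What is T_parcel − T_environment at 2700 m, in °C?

Parcel:
  Dry to 2100 m: -10 × 0.9 km = -9°C, so T = -3.4°C.
  Saturated to 2700 m: -6.9 × 0.6 km = -4.14°C, so T = -7.54°C.
Environment:
  Environment to 2700 m: -9.9 × 1.5 km = -14.85°C, so T = -9.25°C.
T_parcel − T_env = -7.54 − (-9.25) = +1.71°C

+1.71°C (parcel warmer than environment)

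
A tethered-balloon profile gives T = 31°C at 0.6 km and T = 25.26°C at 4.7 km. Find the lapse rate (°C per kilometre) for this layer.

Γ = −ΔT/Δz = (31 − 25.26) / (4700 − 600) m
  = 5.74°C / 4.1 km = 1.4°C/km

1.4°C/km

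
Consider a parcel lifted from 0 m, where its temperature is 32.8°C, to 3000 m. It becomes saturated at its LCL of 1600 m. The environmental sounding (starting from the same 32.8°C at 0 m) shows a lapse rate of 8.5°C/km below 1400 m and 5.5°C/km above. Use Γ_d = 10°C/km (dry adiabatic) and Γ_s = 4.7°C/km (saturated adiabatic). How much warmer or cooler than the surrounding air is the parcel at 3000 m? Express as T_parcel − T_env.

-1.88°C (parcel cooler than environment)

Parcel:
  Dry to 1600 m: -10 × 1.6 km = -16°C, so T = 16.8°C.
  Saturated to 3000 m: -4.7 × 1.4 km = -6.58°C, so T = 10.22°C.
Environment:
  Environment, lower layer to 1400 m: -8.5 × 1.4 km = -11.9°C, so T = 20.9°C.
  Environment, upper layer to 3000 m: -5.5 × 1.6 km = -8.8°C, so T = 12.1°C.
T_parcel − T_env = 10.22 − 12.1 = -1.88°C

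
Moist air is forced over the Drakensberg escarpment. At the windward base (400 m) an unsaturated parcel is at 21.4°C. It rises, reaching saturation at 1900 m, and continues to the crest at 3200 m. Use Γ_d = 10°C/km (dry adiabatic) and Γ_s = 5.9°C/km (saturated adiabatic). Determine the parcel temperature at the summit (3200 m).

-1.27°C

From 400 m to 1900 m (dry): cools by 10 × 1.5 = 15°C, giving 6.4°C.
From 1900 m to 3200 m (saturated): cools by 5.9 × 1.3 = 7.67°C, giving -1.27°C.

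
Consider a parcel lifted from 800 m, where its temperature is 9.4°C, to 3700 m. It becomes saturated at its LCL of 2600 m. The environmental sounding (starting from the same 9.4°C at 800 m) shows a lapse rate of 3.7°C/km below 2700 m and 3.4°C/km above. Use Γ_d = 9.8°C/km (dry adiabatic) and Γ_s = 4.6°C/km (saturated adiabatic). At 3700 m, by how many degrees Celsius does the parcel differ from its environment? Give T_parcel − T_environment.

Parcel:
  From 800 m to 2600 m (dry): cools by 9.8 × 1.8 = 17.64°C, giving -8.24°C.
  From 2600 m to 3700 m (saturated): cools by 4.6 × 1.1 = 5.06°C, giving -13.3°C.
Environment:
  From 800 m to 2700 m (environment, lower layer): cools by 3.7 × 1.9 = 7.03°C, giving 2.37°C.
  From 2700 m to 3700 m (environment, upper layer): cools by 3.4 × 1 = 3.4°C, giving -1.03°C.
T_parcel − T_env = -13.3 − (-1.03) = -12.27°C

-12.27°C (parcel cooler than environment)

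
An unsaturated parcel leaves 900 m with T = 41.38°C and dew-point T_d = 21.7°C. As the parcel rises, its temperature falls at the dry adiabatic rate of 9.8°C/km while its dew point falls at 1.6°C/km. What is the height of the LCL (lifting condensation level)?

3300 m

T and T_d converge at 9.8 − 1.6 = 8.2°C per km
Height above start = (41.38 − 21.7) / 8.2 = 2.4 km
LCL altitude = 900 m + 2400 m = 3300 m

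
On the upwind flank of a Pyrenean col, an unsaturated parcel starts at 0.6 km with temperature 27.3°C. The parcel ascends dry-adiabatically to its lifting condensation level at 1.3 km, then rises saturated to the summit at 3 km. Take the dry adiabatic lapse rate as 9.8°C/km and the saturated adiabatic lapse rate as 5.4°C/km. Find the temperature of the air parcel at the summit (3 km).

From 600 m to 1300 m (dry): cools by 9.8 × 0.7 = 6.86°C, giving 20.44°C.
From 1300 m to 3000 m (saturated): cools by 5.4 × 1.7 = 9.18°C, giving 11.26°C.

11.26°C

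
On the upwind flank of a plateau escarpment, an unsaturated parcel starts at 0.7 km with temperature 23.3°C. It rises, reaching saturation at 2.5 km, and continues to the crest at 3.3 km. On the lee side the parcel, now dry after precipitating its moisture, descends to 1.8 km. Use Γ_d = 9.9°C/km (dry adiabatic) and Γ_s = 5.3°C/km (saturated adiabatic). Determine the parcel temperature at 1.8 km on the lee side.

From 700 m to 2500 m (dry): cools by 9.9 × 1.8 = 17.82°C, giving 5.48°C.
From 2500 m to 3300 m (saturated): cools by 5.3 × 0.8 = 4.24°C, giving 1.24°C.
From 3300 m to 1800 m (dry descent): warms by 9.9 × 1.5 = 14.85°C, giving 16.09°C.

16.09°C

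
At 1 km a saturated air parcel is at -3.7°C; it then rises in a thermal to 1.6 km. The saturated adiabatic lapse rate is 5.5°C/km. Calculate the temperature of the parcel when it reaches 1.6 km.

-7°C

From 1000 m to 1600 m (saturated adiabatic): cools by 5.5 × 0.6 = 3.3°C, giving -7°C.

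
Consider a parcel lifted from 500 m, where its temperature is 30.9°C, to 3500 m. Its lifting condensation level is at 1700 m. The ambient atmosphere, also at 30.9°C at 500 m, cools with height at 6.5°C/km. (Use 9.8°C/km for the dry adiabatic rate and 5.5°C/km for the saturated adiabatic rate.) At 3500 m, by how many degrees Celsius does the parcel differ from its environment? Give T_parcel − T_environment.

Parcel:
  500 → 1700 m (dry, 9.8°C/km): ΔT = -9.8 × 1.2 = -11.76°C → T = 19.14°C
  1700 → 3500 m (saturated, 5.5°C/km): ΔT = -5.5 × 1.8 = -9.9°C → T = 9.24°C
Environment:
  500 → 3500 m (environment, 6.5°C/km): ΔT = -6.5 × 3 = -19.5°C → T = 11.4°C
T_parcel − T_env = 9.24 − 11.4 = -2.16°C

-2.16°C (parcel cooler than environment)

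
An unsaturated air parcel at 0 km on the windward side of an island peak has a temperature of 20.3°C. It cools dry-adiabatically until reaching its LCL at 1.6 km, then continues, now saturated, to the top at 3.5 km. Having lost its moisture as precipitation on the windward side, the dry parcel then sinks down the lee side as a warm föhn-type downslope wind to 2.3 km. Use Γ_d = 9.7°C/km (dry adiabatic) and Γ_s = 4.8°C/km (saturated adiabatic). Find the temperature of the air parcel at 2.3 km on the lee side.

7.3°C

0–1600 m, dry: Δz = 1.6 km ⇒ ΔT = -15.52°C; T = 4.78°C
1600–3500 m, saturated: Δz = 1.9 km ⇒ ΔT = -9.12°C; T = -4.34°C
3500–2300 m, dry descent: Δz = 1.2 km ⇒ ΔT = +11.64°C; T = 7.3°C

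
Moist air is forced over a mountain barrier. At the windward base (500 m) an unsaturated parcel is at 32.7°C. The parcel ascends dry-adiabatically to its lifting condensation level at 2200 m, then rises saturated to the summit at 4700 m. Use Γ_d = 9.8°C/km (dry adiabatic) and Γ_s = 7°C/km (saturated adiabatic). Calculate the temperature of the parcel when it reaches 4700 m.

-1.46°C

From 500 m to 2200 m (dry): cools by 9.8 × 1.7 = 16.66°C, giving 16.04°C.
From 2200 m to 4700 m (saturated): cools by 7 × 2.5 = 17.5°C, giving -1.46°C.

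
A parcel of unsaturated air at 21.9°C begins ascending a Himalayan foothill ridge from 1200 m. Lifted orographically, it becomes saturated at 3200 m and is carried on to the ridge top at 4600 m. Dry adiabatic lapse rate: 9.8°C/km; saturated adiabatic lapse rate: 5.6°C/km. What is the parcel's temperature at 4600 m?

-5.54°C

From 1200 m to 3200 m (dry): cools by 9.8 × 2 = 19.6°C, giving 2.3°C.
From 3200 m to 4600 m (saturated): cools by 5.6 × 1.4 = 7.84°C, giving -5.54°C.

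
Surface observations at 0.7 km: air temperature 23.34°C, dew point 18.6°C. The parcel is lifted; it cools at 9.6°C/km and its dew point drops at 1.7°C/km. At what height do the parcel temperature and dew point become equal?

T and T_d converge at 9.6 − 1.7 = 7.9°C per km
Height above start = (23.34 − 18.6) / 7.9 = 0.6 km
LCL altitude = 700 m + 600 m = 1300 m

1.3 km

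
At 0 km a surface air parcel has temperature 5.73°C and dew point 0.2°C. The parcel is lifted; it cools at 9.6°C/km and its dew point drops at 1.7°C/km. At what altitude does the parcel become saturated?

T and T_d converge at 9.6 − 1.7 = 7.9°C per km
Height above start = (5.73 − 0.2) / 7.9 = 0.7 km
LCL altitude = 0 m + 700 m = 700 m

0.7 km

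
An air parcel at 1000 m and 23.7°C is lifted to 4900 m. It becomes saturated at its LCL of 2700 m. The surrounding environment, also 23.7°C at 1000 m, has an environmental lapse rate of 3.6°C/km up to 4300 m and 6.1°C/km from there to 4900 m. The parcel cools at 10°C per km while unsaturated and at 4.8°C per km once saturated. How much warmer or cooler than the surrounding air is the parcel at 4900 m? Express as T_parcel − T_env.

Parcel:
  Dry to 2700 m: -10 × 1.7 km = -17°C, so T = 6.7°C.
  Saturated to 4900 m: -4.8 × 2.2 km = -10.56°C, so T = -3.86°C.
Environment:
  Environment, lower layer to 4300 m: -3.6 × 3.3 km = -11.88°C, so T = 11.82°C.
  Environment, upper layer to 4900 m: -6.1 × 0.6 km = -3.66°C, so T = 8.16°C.
T_parcel − T_env = -3.86 − 8.16 = -12.02°C

-12.02°C (parcel cooler than environment)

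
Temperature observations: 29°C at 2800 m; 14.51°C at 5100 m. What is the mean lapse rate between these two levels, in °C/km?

6.3°C/km

Γ = −ΔT/Δz = (29 − 14.51) / (5100 − 2800) m
  = 14.49°C / 2.3 km = 6.3°C/km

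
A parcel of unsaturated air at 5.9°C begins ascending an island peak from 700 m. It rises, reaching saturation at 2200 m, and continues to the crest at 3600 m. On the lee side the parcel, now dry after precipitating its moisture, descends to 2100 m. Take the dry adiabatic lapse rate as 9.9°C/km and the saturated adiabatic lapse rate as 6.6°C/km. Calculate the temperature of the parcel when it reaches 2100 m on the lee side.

From 700 m to 2200 m (dry): cools by 9.9 × 1.5 = 14.85°C, giving -8.95°C.
From 2200 m to 3600 m (saturated): cools by 6.6 × 1.4 = 9.24°C, giving -18.19°C.
From 3600 m to 2100 m (dry descent): warms by 9.9 × 1.5 = 14.85°C, giving -3.34°C.

-3.34°C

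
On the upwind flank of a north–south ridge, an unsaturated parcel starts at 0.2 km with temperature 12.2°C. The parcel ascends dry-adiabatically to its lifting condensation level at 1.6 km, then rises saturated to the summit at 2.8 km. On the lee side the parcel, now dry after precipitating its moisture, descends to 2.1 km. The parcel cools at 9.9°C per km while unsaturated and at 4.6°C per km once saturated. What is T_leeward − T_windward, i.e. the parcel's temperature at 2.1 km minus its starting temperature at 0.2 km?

-12.45°C

Dry to 1600 m: -9.9 × 1.4 km = -13.86°C, so T = -1.66°C.
Saturated to 2800 m: -4.6 × 1.2 km = -5.52°C, so T = -7.18°C.
Dry descent to 2100 m: +9.9 × 0.7 km = +6.93°C, so T = -0.25°C.
Net change vs windward start: -0.25 − 12.2 = -12.45°C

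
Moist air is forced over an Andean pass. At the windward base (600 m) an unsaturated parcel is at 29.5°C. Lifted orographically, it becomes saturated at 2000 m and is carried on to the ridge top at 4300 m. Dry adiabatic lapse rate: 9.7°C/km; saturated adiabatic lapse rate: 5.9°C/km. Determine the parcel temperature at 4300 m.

From 600 m to 2000 m (dry): cools by 9.7 × 1.4 = 13.58°C, giving 15.92°C.
From 2000 m to 4300 m (saturated): cools by 5.9 × 2.3 = 13.57°C, giving 2.35°C.

2.35°C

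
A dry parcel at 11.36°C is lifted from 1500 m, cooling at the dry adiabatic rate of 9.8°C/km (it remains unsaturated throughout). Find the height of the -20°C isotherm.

4700 m

Height above start = (11.36 − (-20)) / 9.8 = 3.2 km
Altitude = 1500 m + 3200 m = 4700 m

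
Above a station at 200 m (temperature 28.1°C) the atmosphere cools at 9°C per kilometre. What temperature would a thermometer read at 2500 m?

Environmental to 2500 m: -9 × 2.3 km = -20.7°C, so T = 7.4°C.

7.4°C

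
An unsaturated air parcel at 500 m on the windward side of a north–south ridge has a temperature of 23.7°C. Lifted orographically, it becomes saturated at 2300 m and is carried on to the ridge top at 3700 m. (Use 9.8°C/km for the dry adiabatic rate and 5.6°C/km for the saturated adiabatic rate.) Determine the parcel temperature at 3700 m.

From 500 m to 2300 m (dry): cools by 9.8 × 1.8 = 17.64°C, giving 6.06°C.
From 2300 m to 3700 m (saturated): cools by 5.6 × 1.4 = 7.84°C, giving -1.78°C.

-1.78°C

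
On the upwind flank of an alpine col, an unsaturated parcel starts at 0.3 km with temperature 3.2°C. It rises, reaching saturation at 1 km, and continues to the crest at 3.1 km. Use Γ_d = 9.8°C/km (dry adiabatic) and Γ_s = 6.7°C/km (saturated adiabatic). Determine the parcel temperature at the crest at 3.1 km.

-17.73°C

From 300 m to 1000 m (dry): cools by 9.8 × 0.7 = 6.86°C, giving -3.66°C.
From 1000 m to 3100 m (saturated): cools by 6.7 × 2.1 = 14.07°C, giving -17.73°C.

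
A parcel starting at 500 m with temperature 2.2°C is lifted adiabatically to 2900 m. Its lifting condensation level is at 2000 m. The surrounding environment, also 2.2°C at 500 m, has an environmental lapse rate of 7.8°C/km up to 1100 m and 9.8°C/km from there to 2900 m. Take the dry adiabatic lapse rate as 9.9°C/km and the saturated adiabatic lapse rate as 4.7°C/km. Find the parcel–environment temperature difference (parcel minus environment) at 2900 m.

+3.24°C (parcel warmer than environment)

Parcel:
  500–2000 m, dry: Δz = 1.5 km ⇒ ΔT = -14.85°C; T = -12.65°C
  2000–2900 m, saturated: Δz = 0.9 km ⇒ ΔT = -4.23°C; T = -16.88°C
Environment:
  500–1100 m, environment, lower layer: Δz = 0.6 km ⇒ ΔT = -4.68°C; T = -2.48°C
  1100–2900 m, environment, upper layer: Δz = 1.8 km ⇒ ΔT = -17.64°C; T = -20.12°C
T_parcel − T_env = -16.88 − (-20.12) = +3.24°C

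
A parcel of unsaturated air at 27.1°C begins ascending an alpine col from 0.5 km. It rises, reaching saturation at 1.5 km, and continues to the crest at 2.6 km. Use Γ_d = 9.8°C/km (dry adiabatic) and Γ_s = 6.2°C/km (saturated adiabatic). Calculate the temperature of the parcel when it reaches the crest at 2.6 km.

10.48°C

500 → 1500 m (dry, 9.8°C/km): ΔT = -9.8 × 1 = -9.8°C → T = 17.3°C
1500 → 2600 m (saturated, 6.2°C/km): ΔT = -6.2 × 1.1 = -6.82°C → T = 10.48°C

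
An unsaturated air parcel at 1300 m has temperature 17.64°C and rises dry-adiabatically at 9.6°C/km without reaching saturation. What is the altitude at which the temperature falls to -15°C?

4700 m

Height above start = (17.64 − (-15)) / 9.6 = 3.4 km
Altitude = 1300 m + 3400 m = 4700 m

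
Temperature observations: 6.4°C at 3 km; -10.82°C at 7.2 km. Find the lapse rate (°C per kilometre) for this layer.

4.1°C/km

Γ = −ΔT/Δz = (6.4 − (-10.82)) / (7200 − 3000) m
  = 17.22°C / 4.2 km = 4.1°C/km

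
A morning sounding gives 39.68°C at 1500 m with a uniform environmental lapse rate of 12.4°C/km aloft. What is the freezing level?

4700 m

Height above start = (39.68 − 0) / 12.4 = 3.2 km
Altitude = 1500 m + 3200 m = 4700 m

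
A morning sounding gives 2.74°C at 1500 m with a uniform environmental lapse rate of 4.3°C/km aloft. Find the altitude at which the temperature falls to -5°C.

3300 m

Height above start = (2.74 − (-5)) / 4.3 = 1.8 km
Altitude = 1500 m + 1800 m = 3300 m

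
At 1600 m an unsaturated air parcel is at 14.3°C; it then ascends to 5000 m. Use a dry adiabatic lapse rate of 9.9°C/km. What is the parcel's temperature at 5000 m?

Dry adiabatic to 5000 m: -9.9 × 3.4 km = -33.66°C, so T = -19.36°C.

-19.36°C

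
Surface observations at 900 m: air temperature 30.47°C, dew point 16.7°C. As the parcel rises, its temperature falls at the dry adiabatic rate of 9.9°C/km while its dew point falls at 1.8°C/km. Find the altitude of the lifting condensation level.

T and T_d converge at 9.9 − 1.8 = 8.1°C per km
Height above start = (30.47 − 16.7) / 8.1 = 1.7 km
LCL altitude = 900 m + 1700 m = 2600 m

2600 m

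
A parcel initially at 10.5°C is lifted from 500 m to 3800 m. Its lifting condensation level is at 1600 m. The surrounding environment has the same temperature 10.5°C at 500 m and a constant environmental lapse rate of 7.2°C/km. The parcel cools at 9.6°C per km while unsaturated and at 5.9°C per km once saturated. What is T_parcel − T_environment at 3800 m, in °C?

Parcel:
  Dry to 1600 m: -9.6 × 1.1 km = -10.56°C, so T = -0.06°C.
  Saturated to 3800 m: -5.9 × 2.2 km = -12.98°C, so T = -13.04°C.
Environment:
  Environment to 3800 m: -7.2 × 3.3 km = -23.76°C, so T = -13.26°C.
T_parcel − T_env = -13.04 − (-13.26) = +0.22°C

+0.22°C (parcel warmer than environment)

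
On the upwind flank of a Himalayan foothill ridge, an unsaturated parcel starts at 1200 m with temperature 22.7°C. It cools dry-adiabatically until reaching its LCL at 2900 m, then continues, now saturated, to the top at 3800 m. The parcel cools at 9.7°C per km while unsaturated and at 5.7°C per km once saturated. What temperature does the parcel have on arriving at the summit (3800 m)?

1200–2900 m, dry: Δz = 1.7 km ⇒ ΔT = -16.49°C; T = 6.21°C
2900–3800 m, saturated: Δz = 0.9 km ⇒ ΔT = -5.13°C; T = 1.08°C

1.08°C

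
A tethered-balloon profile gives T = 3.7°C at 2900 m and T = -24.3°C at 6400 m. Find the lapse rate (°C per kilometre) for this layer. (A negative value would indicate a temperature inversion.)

Γ = −ΔT/Δz = (3.7 − (-24.3)) / (6400 − 2900) m
  = 28°C / 3.5 km = 8°C/km

8°C/km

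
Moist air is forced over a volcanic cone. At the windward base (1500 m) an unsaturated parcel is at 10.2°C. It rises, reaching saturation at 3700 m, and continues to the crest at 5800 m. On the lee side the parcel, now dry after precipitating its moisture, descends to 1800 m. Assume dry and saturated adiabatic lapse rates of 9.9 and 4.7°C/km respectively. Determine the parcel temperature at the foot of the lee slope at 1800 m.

From 1500 m to 3700 m (dry): cools by 9.9 × 2.2 = 21.78°C, giving -11.58°C.
From 3700 m to 5800 m (saturated): cools by 4.7 × 2.1 = 9.87°C, giving -21.45°C.
From 5800 m to 1800 m (dry descent): warms by 9.9 × 4 = 39.6°C, giving 18.15°C.

18.15°C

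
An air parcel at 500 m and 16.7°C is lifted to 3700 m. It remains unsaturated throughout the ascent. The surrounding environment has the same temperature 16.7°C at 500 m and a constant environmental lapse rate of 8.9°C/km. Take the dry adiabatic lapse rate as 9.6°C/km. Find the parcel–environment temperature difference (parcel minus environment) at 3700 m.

-2.24°C (parcel cooler than environment)

Parcel:
  500 → 3700 m (dry, 9.6°C/km): ΔT = -9.6 × 3.2 = -30.72°C → T = -14.02°C
Environment:
  500 → 3700 m (environment, 8.9°C/km): ΔT = -8.9 × 3.2 = -28.48°C → T = -11.78°C
T_parcel − T_env = -14.02 − (-11.78) = -2.24°C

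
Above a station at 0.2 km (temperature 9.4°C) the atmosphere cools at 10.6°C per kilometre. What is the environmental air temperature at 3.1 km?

-21.34°C

From 200 m to 3100 m (environmental): cools by 10.6 × 2.9 = 30.74°C, giving -21.34°C.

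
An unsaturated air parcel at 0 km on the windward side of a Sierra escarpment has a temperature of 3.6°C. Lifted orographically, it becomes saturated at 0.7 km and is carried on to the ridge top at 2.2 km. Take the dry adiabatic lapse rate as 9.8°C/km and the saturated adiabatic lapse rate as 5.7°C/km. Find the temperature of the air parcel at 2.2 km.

From 0 m to 700 m (dry): cools by 9.8 × 0.7 = 6.86°C, giving -3.26°C.
From 700 m to 2200 m (saturated): cools by 5.7 × 1.5 = 8.55°C, giving -11.81°C.

-11.81°C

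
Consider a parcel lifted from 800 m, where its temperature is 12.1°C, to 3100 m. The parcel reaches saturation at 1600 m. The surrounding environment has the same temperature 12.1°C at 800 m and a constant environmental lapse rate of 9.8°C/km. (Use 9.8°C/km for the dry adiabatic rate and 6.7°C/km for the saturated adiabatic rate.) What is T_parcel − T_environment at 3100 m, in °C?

+4.65°C (parcel warmer than environment)

Parcel:
  800–1600 m, dry: Δz = 0.8 km ⇒ ΔT = -7.84°C; T = 4.26°C
  1600–3100 m, saturated: Δz = 1.5 km ⇒ ΔT = -10.05°C; T = -5.79°C
Environment:
  800–3100 m, environment: Δz = 2.3 km ⇒ ΔT = -22.54°C; T = -10.44°C
T_parcel − T_env = -5.79 − (-10.44) = +4.65°C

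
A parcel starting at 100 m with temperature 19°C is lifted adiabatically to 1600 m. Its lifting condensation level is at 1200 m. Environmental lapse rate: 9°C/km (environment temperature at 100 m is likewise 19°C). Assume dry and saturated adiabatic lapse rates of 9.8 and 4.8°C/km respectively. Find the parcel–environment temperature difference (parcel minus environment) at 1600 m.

+0.8°C (parcel warmer than environment)

Parcel:
  100 → 1200 m (dry, 9.8°C/km): ΔT = -9.8 × 1.1 = -10.78°C → T = 8.22°C
  1200 → 1600 m (saturated, 4.8°C/km): ΔT = -4.8 × 0.4 = -1.92°C → T = 6.3°C
Environment:
  100 → 1600 m (environment, 9°C/km): ΔT = -9 × 1.5 = -13.5°C → T = 5.5°C
T_parcel − T_env = 6.3 − 5.5 = +0.8°C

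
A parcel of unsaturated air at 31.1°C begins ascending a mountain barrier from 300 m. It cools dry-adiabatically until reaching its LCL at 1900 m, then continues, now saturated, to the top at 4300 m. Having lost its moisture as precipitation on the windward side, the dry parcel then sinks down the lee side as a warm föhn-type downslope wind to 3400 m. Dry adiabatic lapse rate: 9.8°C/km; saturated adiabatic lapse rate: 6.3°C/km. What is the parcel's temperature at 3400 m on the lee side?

9.12°C

300 → 1900 m (dry, 9.8°C/km): ΔT = -9.8 × 1.6 = -15.68°C → T = 15.42°C
1900 → 4300 m (saturated, 6.3°C/km): ΔT = -6.3 × 2.4 = -15.12°C → T = 0.3°C
4300 → 3400 m (dry descent, 9.8°C/km): ΔT = +9.8 × 0.9 = +8.82°C → T = 9.12°C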